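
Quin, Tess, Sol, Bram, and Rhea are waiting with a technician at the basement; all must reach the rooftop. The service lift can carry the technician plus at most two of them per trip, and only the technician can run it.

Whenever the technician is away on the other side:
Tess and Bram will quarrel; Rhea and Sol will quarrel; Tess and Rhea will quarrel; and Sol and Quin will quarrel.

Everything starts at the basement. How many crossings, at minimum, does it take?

Counting alone: the technician can take at most 2 across per trip to the rooftop, so moving all 5 needs at least 3 loaded trips out, with a return between consecutive ones — at least 5 crossings.
The safety rule pushes this higher. Following every safe sequence of crossings, the most of the 5 that can be at the rooftop as the service lift arrives there on crossing 5 is 4 — never all 5.
So no plan with fewer than 7 crossings exists, and this one achieves 7:
1. Technician goes to the rooftop with Sol and Tess.  [the basement: Bram, Quin, Rhea | the rooftop: Sol, Tess]
2. Technician goes back to the basement alone.  [the basement: Bram, Quin, Rhea | the rooftop: Sol, Tess]
3. Technician goes to the rooftop with Quin.  [the basement: Bram, Rhea | the rooftop: Quin, Sol, Tess]
4. Technician goes back to the basement with Sol.  [the basement: Bram, Rhea, Sol | the rooftop: Quin, Tess]
5. Technician goes to the rooftop with Bram and Rhea.  [the basement: Sol | the rooftop: Bram, Quin, Rhea, Tess]
6. Technician goes back to the basement with Tess.  [the basement: Sol, Tess | the rooftop: Bram, Quin, Rhea]
7. Technician goes to the rooftop with Sol and Tess.  [the basement: — | the rooftop: Bram, Quin, Rhea, Sol, Tess]

7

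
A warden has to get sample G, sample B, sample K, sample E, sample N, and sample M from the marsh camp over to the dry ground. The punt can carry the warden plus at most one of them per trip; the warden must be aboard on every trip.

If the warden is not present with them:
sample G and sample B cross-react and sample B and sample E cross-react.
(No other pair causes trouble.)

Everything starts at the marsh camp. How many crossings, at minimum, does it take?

13

Counting alone: the warden can take at most 1 across per trip to the dry ground, so moving all 6 needs at least 6 loaded trips out, with a return between consecutive ones — at least 11 crossings.
The safety rule pushes this higher. Following every safe sequence of crossings, the most of the 6 that can be at the dry ground as the punt arrives there on crossing 11 is 5 — never all 6.
So no plan with fewer than 13 crossings exists, and this one achieves 13:
1. Warden goes to the dry ground with sample B.  [the marsh camp: sample E, sample G, sample K, sample M, sample N | the dry ground: sample B]
2. Warden goes back to the marsh camp alone.  [the marsh camp: sample E, sample G, sample K, sample M, sample N | the dry ground: sample B]
3. Warden goes to the dry ground with sample G.  [the marsh camp: sample E, sample K, sample M, sample N | the dry ground: sample B, sample G]
4. Warden goes back to the marsh camp with sample B.  [the marsh camp: sample B, sample E, sample K, sample M, sample N | the dry ground: sample G]
5. Warden goes to the dry ground with sample E.  [the marsh camp: sample B, sample K, sample M, sample N | the dry ground: sample E, sample G]
6. Warden goes back to the marsh camp alone.  [the marsh camp: sample B, sample K, sample M, sample N | the dry ground: sample E, sample G]
7. Warden goes to the dry ground with sample K.  [the marsh camp: sample B, sample M, sample N | the dry ground: sample E, sample G, sample K]
8. Warden goes back to the marsh camp alone.  [the marsh camp: sample B, sample M, sample N | the dry ground: sample E, sample G, sample K]
9. Warden goes to the dry ground with sample N.  [the marsh camp: sample B, sample M | the dry ground: sample E, sample G, sample K, sample N]
10. Warden goes back to the marsh camp alone.  [the marsh camp: sample B, sample M | the dry ground: sample E, sample G, sample K, sample N]
11. Warden goes to the dry ground with sample M.  [the marsh camp: sample B | the dry ground: sample E, sample G, sample K, sample M, sample N]
12. Warden goes back to the marsh camp alone.  [the marsh camp: sample B | the dry ground: sample E, sample G, sample K, sample M, sample N]
13. Warden goes to the dry ground with sample B.  [the marsh camp: — | the dry ground: sample B, sample E, sample G, sample K, sample M, sample N]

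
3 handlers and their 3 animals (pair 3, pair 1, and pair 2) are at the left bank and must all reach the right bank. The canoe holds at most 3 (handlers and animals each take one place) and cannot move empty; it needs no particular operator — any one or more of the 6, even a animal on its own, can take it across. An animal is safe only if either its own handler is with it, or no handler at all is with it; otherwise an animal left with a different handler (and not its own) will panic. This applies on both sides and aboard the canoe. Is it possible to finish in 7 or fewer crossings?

Yes — this plan uses 5 crossings (≤ 7):
1. animal 3 and handler 3 cross → the right bank.
2. handler 3 crosses ← the left bank.
3. handler 1, handler 2, and handler 3 cross → the right bank.
4. animal 3 crosses ← the left bank.
5. animal 1, animal 2, and animal 3 cross → the right bank.

Yes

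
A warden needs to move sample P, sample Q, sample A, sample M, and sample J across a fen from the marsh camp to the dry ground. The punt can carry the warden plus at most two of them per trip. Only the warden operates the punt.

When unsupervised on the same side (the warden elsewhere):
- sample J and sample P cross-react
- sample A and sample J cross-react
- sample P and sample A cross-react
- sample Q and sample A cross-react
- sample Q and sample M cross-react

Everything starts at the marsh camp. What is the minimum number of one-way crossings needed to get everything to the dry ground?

Whatever the first load, the items left behind include a forbidden pair without the warden. No opening move is safe, so no plan exists.

impossible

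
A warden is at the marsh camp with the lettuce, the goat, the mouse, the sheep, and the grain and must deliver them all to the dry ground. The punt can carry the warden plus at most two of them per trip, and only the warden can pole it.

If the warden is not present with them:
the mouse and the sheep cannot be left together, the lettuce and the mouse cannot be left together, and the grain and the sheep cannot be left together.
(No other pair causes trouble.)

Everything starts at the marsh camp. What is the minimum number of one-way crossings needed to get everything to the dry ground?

Counting alone: the warden can take at most 2 across per trip to the dry ground, so moving all 5 needs at least 3 loaded trips out, with a return between consecutive ones — at least 5 crossings.
The plan below uses exactly 5 crossings, so it is optimal:
1. Warden goes to the dry ground with the lettuce and the sheep.
2. Warden goes back to the marsh camp alone.
3. Warden goes to the dry ground with the goat.
4. Warden goes back to the marsh camp alone.
5. Warden goes to the dry ground with the grain and the mouse.

5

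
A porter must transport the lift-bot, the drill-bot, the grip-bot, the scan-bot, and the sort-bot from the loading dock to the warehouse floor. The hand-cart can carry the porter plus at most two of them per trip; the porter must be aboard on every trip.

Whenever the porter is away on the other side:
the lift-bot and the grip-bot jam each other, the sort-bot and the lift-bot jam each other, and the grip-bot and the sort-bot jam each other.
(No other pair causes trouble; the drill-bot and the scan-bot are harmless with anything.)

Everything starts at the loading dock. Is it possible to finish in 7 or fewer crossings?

Yes

Yes — this plan uses 7 crossings (≤ 7):
1. Porter goes to the warehouse floor with the grip-bot and the lift-bot.  [the loading dock: the drill-bot, the scan-bot, the sort-bot | the warehouse floor: the grip-bot, the lift-bot]
2. Porter goes back to the loading dock with the lift-bot.  [the loading dock: the drill-bot, the lift-bot, the scan-bot, the sort-bot | the warehouse floor: the grip-bot]
3. Porter goes to the warehouse floor with the drill-bot and the lift-bot.  [the loading dock: the scan-bot, the sort-bot | the warehouse floor: the drill-bot, the grip-bot, the lift-bot]
4. Porter goes back to the loading dock with the lift-bot.  [the loading dock: the lift-bot, the scan-bot, the sort-bot | the warehouse floor: the drill-bot, the grip-bot]
5. Porter goes to the warehouse floor with the lift-bot and the scan-bot.  [the loading dock: the sort-bot | the warehouse floor: the drill-bot, the grip-bot, the lift-bot, the scan-bot]
6. Porter goes back to the loading dock with the lift-bot.  [the loading dock: the lift-bot, the sort-bot | the warehouse floor: the drill-bot, the grip-bot, the scan-bot]
7. Porter goes to the warehouse floor with the lift-bot and the sort-bot.  [the loading dock: — | the warehouse floor: the drill-bot, the grip-bot, the lift-bot, the scan-bot, the sort-bot]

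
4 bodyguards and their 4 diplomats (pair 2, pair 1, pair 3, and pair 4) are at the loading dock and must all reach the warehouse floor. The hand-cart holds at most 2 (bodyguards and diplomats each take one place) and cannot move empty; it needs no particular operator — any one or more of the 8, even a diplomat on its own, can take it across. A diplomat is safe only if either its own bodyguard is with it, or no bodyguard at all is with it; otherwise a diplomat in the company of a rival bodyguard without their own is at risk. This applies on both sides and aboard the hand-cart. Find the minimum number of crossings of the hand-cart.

Following every safe sequence of crossings from the start, the most of the 8 that can be at the warehouse floor as the hand-cart arrives there on crossings 1, 3, 5 is 2, 3, 4 respectively; the best ever achieved is 4 of 8.
From crossing 7 on, no configuration arises that was not already reachable earlier: only 44 distinct safe configurations (who is on which side, and where the hand-cart is) can ever be reached, none of them has everyone across, and every continuation just revisits them. So no valid plan exists.

impossible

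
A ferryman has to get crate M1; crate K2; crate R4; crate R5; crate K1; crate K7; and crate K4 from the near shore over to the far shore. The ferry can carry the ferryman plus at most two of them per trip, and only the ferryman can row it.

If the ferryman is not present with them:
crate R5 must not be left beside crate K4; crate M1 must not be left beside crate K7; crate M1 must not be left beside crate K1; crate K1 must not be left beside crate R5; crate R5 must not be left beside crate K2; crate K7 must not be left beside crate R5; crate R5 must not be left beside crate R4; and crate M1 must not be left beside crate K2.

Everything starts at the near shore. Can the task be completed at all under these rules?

1. Ferryman goes to the far shore with crate M1 and crate R5.
2. Ferryman goes back to the near shore alone.
3. Ferryman goes to the far shore with crate K1 and crate K2.
4. Ferryman goes back to the near shore with crate M1 and crate R5.
5. Ferryman goes to the far shore with crate K7 and crate R5.
6. Ferryman goes back to the near shore with crate R5.
7. Ferryman goes to the far shore with crate K4 and crate R4.
8. Ferryman goes back to the near shore alone.
9. Ferryman goes to the far shore with crate M1 and crate R5.

Yes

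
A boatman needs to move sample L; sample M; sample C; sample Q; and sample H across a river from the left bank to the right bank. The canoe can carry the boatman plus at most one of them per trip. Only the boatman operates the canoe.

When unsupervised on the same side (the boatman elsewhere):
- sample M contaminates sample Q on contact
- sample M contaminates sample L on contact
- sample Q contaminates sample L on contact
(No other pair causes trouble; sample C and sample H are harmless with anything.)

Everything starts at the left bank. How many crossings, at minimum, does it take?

impossible

Whatever the first load, the items left behind include a forbidden pair without the boatman. No opening move is safe, so no plan exists.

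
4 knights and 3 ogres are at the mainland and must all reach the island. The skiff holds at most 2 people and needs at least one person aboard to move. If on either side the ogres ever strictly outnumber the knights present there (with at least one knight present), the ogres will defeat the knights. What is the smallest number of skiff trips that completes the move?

11

Counting alone: each trip to the island takes at most 2 across and each return brings at least 1 back, so after t trips out (and t−1 returns) at most 2t − (t−1) of the 7 are across; that first reaches 7 at t = 6, so at least 11 crossings are needed.
The plan below uses exactly 11 crossings, so it is optimal:
1. 2 ogres → the island.  (the mainland: 4K 1O; the island: 0K 2O)
2. 1 ogre ← the mainland.  (the mainland: 4K 2O; the island: 0K 1O)
3. 2 ogres → the island.  (the mainland: 4K 0O; the island: 0K 3O)
4. 1 ogre ← the mainland.  (the mainland: 4K 1O; the island: 0K 2O)
5. 2 knights → the island.  (the mainland: 2K 1O; the island: 2K 2O)
6. 1 ogre ← the mainland.  (the mainland: 2K 2O; the island: 2K 1O)
7. 1 knight and 1 ogre → the island.  (the mainland: 1K 1O; the island: 3K 2O)
8. 1 knight ← the mainland.  (the mainland: 2K 1O; the island: 2K 2O)
9. 1 knight and 1 ogre → the island.  (the mainland: 1K 0O; the island: 3K 3O)
10. 1 ogre ← the mainland.  (the mainland: 1K 1O; the island: 3K 2O)
11. 1 knight and 1 ogre → the island.  (the mainland: 0K 0O; the island: 4K 3O)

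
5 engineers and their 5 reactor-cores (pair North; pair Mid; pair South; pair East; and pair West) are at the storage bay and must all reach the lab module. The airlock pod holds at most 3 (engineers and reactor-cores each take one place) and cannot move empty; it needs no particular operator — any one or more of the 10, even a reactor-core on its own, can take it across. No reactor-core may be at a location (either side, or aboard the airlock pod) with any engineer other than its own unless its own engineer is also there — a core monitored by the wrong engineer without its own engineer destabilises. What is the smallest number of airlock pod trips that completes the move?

Counting alone: each trip to the lab module takes at most 3 across and each return brings at least 1 back, so after t trips out (and t−1 returns) at most 3t − (t−1) of the 10 are across; that first reaches 10 at t = 5, so at least 9 crossings are needed.
The safety rule pushes this higher. Following every safe sequence of crossings, the most of the 10 that can be at the lab module as the airlock pod arrives there on crossing 9 is 9 — never all 10.
So no plan with fewer than 11 crossings exists, and this one achieves 11:
1. engineer North and reactor-core North cross → the lab module.
2. engineer North crosses ← the storage bay.
3. reactor-core East, reactor-core Mid, and reactor-core South cross → the lab module.
4. reactor-core North crosses ← the storage bay.
5. engineer East, engineer Mid, and engineer South cross → the lab module.
6. engineer Mid and reactor-core Mid cross ← the storage bay.
7. engineer Mid, engineer North, and engineer West cross → the lab module.
8. reactor-core South crosses ← the storage bay.
9. reactor-core Mid and reactor-core North cross → the lab module.
10. reactor-core North crosses ← the storage bay.
11. reactor-core North, reactor-core South, and reactor-core West cross → the lab module.

11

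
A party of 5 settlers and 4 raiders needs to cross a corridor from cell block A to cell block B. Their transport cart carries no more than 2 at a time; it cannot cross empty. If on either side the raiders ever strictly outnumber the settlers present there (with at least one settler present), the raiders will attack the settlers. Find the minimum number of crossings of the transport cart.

Counting alone: each trip to cell block B takes at most 2 across and each return brings at least 1 back, so after t trips out (and t−1 returns) at most 2t − (t−1) of the 9 are across; that first reaches 9 at t = 8, so at least 15 crossings are needed.
The plan below uses exactly 15 crossings, so it is optimal:
1. 2 raiders → cell block B.  (cell block A: 5S 2R; cell block B: 0S 2R)
2. 1 raider ← cell block A.  (cell block A: 5S 3R; cell block B: 0S 1R)
3. 2 raiders → cell block B.  (cell block A: 5S 1R; cell block B: 0S 3R)
4. 1 raider ← cell block A.  (cell block A: 5S 2R; cell block B: 0S 2R)
5. 2 settlers → cell block B.  (cell block A: 3S 2R; cell block B: 2S 2R)
6. 1 raider ← cell block A.  (cell block A: 3S 3R; cell block B: 2S 1R)
7. 1 settler and 1 raider → cell block B.  (cell block A: 2S 2R; cell block B: 3S 2R)
8. 1 settler ← cell block A.  (cell block A: 3S 2R; cell block B: 2S 2R)
9. 1 settler and 1 raider → cell block B.  (cell block A: 2S 1R; cell block B: 3S 3R)
10. 1 raider ← cell block A.  (cell block A: 2S 2R; cell block B: 3S 2R)
11. 1 settler and 1 raider → cell block B.  (cell block A: 1S 1R; cell block B: 4S 3R)
12. 1 settler ← cell block A.  (cell block A: 2S 1R; cell block B: 3S 3R)
13. 1 settler and 1 raider → cell block B.  (cell block A: 1S 0R; cell block B: 4S 4R)
14. 1 raider ← cell block A.  (cell block A: 1S 1R; cell block B: 4S 3R)
15. 1 settler and 1 raider → cell block B.  (cell block A: 0S 0R; cell block B: 5S 4R)

15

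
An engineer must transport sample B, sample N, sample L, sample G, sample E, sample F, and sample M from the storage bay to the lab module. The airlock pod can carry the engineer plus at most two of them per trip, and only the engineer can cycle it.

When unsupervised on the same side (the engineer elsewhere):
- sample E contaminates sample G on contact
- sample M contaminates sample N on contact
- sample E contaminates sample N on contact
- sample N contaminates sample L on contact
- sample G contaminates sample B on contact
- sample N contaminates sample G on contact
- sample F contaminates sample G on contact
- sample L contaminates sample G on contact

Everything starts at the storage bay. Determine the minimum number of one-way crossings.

11

Counting alone: the engineer can take at most 2 across per trip to the lab module, so moving all 7 needs at least 4 loaded trips out, with a return between consecutive ones — at least 7 crossings.
The safety rule pushes this higher. Following every safe sequence of crossings, the most of the 7 that can be at the lab module as the airlock pod arrives there on crossings 7, 9 is 5, 6 respectively — never all 7.
So no plan with fewer than 11 crossings exists, and this one achieves 11:
1. Engineer goes to the lab module with sample G and sample N.  [the storage bay: sample B, sample E, sample F, sample L, sample M | the lab module: sample G, sample N]
2. Engineer goes back to the storage bay with sample N.  [the storage bay: sample B, sample E, sample F, sample L, sample M, sample N | the lab module: sample G]
3. Engineer goes to the lab module with sample B and sample N.  [the storage bay: sample E, sample F, sample L, sample M | the lab module: sample B, sample G, sample N]
4. Engineer goes back to the storage bay with sample G.  [the storage bay: sample E, sample F, sample G, sample L, sample M | the lab module: sample B, sample N]
5. Engineer goes to the lab module with sample F and sample G.  [the storage bay: sample E, sample L, sample M | the lab module: sample B, sample F, sample G, sample N]
6. Engineer goes back to the storage bay with sample G.  [the storage bay: sample E, sample G, sample L, sample M | the lab module: sample B, sample F, sample N]
7. Engineer goes to the lab module with sample E and sample L.  [the storage bay: sample G, sample M | the lab module: sample B, sample E, sample F, sample L, sample N]
8. Engineer goes back to the storage bay with sample N.  [the storage bay: sample G, sample M, sample N | the lab module: sample B, sample E, sample F, sample L]
9. Engineer goes to the lab module with sample M and sample N.  [the storage bay: sample G | the lab module: sample B, sample E, sample F, sample L, sample M, sample N]
10. Engineer goes back to the storage bay with sample N.  [the storage bay: sample G, sample N | the lab module: sample B, sample E, sample F, sample L, sample M]
11. Engineer goes to the lab module with sample G and sample N.  [the storage bay: — | the lab module: sample B, sample E, sample F, sample G, sample L, sample M, sample N]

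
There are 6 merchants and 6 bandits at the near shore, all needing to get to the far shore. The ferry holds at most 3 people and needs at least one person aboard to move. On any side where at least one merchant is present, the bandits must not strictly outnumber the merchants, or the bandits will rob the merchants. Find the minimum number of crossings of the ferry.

impossible

Following every safe sequence of crossings from the start, the most of the 12 that can be at the far shore as the ferry arrives there on crossings 1, 3, 5 is 3, 5, 6 respectively; the best ever achieved is 6 of 12.
From crossing 7 on, no configuration arises that was not already reachable earlier: only 17 distinct safe configurations (who is on which side, and where the ferry is) can ever be reached, none of them has everyone across, and every continuation just revisits them. They are: 0 merchants + 0 bandits across (ferry back at the start); 0 merchants + 1 bandit across (ferry there); 0 merchants + 1 bandit across (ferry back at the start); 0 merchants + 2 bandits across (ferry there); 0 merchants + 2 bandits across (ferry back at the start); 0 merchants + 3 bandits across (ferry there); 0 merchants + 3 bandits across (ferry back at the start); 0 merchants + 4 bandits across (ferry there); 0 merchants + 4 bandits across (ferry back at the start); 0 merchants + 5 bandits across (ferry there); 0 merchants + 5 bandits across (ferry back at the start); 0 merchants + 6 bandits across (ferry there); 1 merchant + 1 bandit across (ferry there); 1 merchant + 1 bandit across (ferry back at the start); 2 merchants + 2 bandits across (ferry there); 2 merchants + 2 bandits across (ferry back at the start); 3 merchants + 3 bandits across (ferry there). So no valid plan exists.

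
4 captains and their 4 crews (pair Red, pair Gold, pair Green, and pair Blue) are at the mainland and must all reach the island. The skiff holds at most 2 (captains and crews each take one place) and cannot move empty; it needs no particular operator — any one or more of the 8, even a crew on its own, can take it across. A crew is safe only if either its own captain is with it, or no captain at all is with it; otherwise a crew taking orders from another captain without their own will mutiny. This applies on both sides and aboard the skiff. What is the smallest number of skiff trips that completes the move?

impossible

Following every safe sequence of crossings from the start, the most of the 8 that can be at the island as the skiff arrives there on crossings 1, 3, 5 is 2, 3, 4 respectively; the best ever achieved is 4 of 8.
From crossing 7 on, no configuration arises that was not already reachable earlier: only 44 distinct safe configurations (who is on which side, and where the skiff is) can ever be reached, none of them has everyone across, and every continuation just revisits them. So no valid plan exists.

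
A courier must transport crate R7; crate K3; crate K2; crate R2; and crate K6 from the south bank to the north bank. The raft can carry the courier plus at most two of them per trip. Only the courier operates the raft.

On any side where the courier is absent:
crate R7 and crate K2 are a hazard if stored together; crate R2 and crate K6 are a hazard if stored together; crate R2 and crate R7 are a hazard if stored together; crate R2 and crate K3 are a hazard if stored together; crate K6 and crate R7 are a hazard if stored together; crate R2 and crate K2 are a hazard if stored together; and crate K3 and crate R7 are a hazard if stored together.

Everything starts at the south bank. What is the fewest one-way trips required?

Following every safe sequence of crossings from the start, the most of the 5 that can be at the north bank as the raft arrives there on crossings 1, 3 is 2, 3 respectively; the best ever achieved is 3 of 5.
From crossing 5 on, no configuration arises that was not already reachable earlier: only 10 distinct safe configurations (who is on which side, and where the raft is) can ever be reached, none of them has everyone across, and every continuation just revisits them. So no valid plan exists.

impossible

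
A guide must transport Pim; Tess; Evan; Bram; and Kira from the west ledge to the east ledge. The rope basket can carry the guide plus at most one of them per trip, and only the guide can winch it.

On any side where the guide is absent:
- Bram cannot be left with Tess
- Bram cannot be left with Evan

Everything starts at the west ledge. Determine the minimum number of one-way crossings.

11

Counting alone: the guide can take at most 1 across per trip to the east ledge, so moving all 5 needs at least 5 loaded trips out, with a return between consecutive ones — at least 9 crossings.
The safety rule pushes this higher. Following every safe sequence of crossings, the most of the 5 that can be at the east ledge as the rope basket arrives there on crossing 9 is 4 — never all 5.
So no plan with fewer than 11 crossings exists, and this one achieves 11:
1. Guide goes to the east ledge with Bram.
2. Guide goes back to the west ledge alone.
3. Guide goes to the east ledge with Pim.
4. Guide goes back to the west ledge alone.
5. Guide goes to the east ledge with Tess.
6. Guide goes back to the west ledge with Bram.
7. Guide goes to the east ledge with Evan.
8. Guide goes back to the west ledge alone.
9. Guide goes to the east ledge with Kira.
10. Guide goes back to the west ledge alone.
11. Guide goes to the east ledge with Bram.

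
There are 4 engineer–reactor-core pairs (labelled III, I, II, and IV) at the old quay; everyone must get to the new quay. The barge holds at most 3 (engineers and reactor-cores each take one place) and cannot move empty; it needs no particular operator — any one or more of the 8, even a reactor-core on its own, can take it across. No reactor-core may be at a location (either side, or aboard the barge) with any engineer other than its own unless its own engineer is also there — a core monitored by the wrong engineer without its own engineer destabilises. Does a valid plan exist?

Yes

1. engineer III and reactor-core III cross → the new quay.
2. engineer III crosses ← the old quay.
3. engineer I, engineer III, and reactor-core I cross → the new quay.
4. engineer III and reactor-core III cross ← the old quay.
5. engineer II, engineer III, and engineer IV cross → the new quay.
6. reactor-core I crosses ← the old quay.
7. reactor-core I and reactor-core III cross → the new quay.
8. reactor-core III crosses ← the old quay.
9. reactor-core II, reactor-core III, and reactor-core IV cross → the new quay.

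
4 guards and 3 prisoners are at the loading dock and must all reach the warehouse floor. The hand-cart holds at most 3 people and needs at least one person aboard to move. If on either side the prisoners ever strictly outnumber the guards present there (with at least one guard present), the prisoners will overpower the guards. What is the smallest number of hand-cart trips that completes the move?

5

Counting alone: each trip to the warehouse floor takes at most 3 across and each return brings at least 1 back, so after t trips out (and t−1 returns) at most 3t − (t−1) of the 7 are across; that first reaches 7 at t = 3, so at least 5 crossings are needed.
The plan below uses exactly 5 crossings, so it is optimal:
1. 3 prisoners → the warehouse floor.  (the loading dock: 4G 0P; the warehouse floor: 0G 3P)
2. 1 prisoner ← the loading dock.  (the loading dock: 4G 1P; the warehouse floor: 0G 2P)
3. 3 guards → the warehouse floor.  (the loading dock: 1G 1P; the warehouse floor: 3G 2P)
4. 1 guard ← the loading dock.  (the loading dock: 2G 1P; the warehouse floor: 2G 2P)
5. 2 guards and 1 prisoner → the warehouse floor.  (the loading dock: 0G 0P; the warehouse floor: 4G 3P)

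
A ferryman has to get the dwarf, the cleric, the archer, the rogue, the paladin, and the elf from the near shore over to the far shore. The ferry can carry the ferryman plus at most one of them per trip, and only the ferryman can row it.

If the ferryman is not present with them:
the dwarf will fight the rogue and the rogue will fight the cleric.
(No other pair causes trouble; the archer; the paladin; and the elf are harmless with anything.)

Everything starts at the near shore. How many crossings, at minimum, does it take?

13

Counting alone: the ferryman can take at most 1 across per trip to the far shore, so moving all 6 needs at least 6 loaded trips out, with a return between consecutive ones — at least 11 crossings.
The safety rule pushes this higher. Following every safe sequence of crossings, the most of the 6 that can be at the far shore as the ferry arrives there on crossing 11 is 5 — never all 6.
So no plan with fewer than 13 crossings exists, and this one achieves 13:
1. Ferryman goes to the far shore with the rogue.  [the near shore: the archer, the cleric, the dwarf, the elf, the paladin | the far shore: the rogue]
2. Ferryman goes back to the near shore alone.  [the near shore: the archer, the cleric, the dwarf, the elf, the paladin | the far shore: the rogue]
3. Ferryman goes to the far shore with the dwarf.  [the near shore: the archer, the cleric, the elf, the paladin | the far shore: the dwarf, the rogue]
4. Ferryman goes back to the near shore with the rogue.  [the near shore: the archer, the cleric, the elf, the paladin, the rogue | the far shore: the dwarf]
5. Ferryman goes to the far shore with the cleric.  [the near shore: the archer, the elf, the paladin, the rogue | the far shore: the cleric, the dwarf]
6. Ferryman goes back to the near shore alone.  [the near shore: the archer, the elf, the paladin, the rogue | the far shore: the cleric, the dwarf]
7. Ferryman goes to the far shore with the archer.  [the near shore: the elf, the paladin, the rogue | the far shore: the archer, the cleric, the dwarf]
8. Ferryman goes back to the near shore alone.  [the near shore: the elf, the paladin, the rogue | the far shore: the archer, the cleric, the dwarf]
9. Ferryman goes to the far shore with the paladin.  [the near shore: the elf, the rogue | the far shore: the archer, the cleric, the dwarf, the paladin]
10. Ferryman goes back to the near shore alone.  [the near shore: the elf, the rogue | the far shore: the archer, the cleric, the dwarf, the paladin]
11. Ferryman goes to the far shore with the elf.  [the near shore: the rogue | the far shore: the archer, the cleric, the dwarf, the elf, the paladin]
12. Ferryman goes back to the near shore alone.  [the near shore: the rogue | the far shore: the archer, the cleric, the dwarf, the elf, the paladin]
13. Ferryman goes to the far shore with the rogue.  [the near shore: — | the far shore: the archer, the cleric, the dwarf, the elf, the paladin, the rogue]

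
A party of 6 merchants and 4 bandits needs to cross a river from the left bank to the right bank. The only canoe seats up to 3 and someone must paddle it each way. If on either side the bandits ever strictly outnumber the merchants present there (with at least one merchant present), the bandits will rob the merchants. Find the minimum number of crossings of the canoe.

Counting alone: each trip to the right bank takes at most 3 across and each return brings at least 1 back, so after t trips out (and t−1 returns) at most 3t − (t−1) of the 10 are across; that first reaches 10 at t = 5, so at least 9 crossings are needed.
The plan below uses exactly 9 crossings, so it is optimal:
1. 2 bandits → the right bank.  (the left bank: 6M 2B; the right bank: 0M 2B)
2. 1 bandit ← the left bank.  (the left bank: 6M 3B; the right bank: 0M 1B)
3. 3 bandits → the right bank.  (the left bank: 6M 0B; the right bank: 0M 4B)
4. 1 bandit ← the left bank.  (the left bank: 6M 1B; the right bank: 0M 3B)
5. 3 merchants → the right bank.  (the left bank: 3M 1B; the right bank: 3M 3B)
6. 1 bandit ← the left bank.  (the left bank: 3M 2B; the right bank: 3M 2B)
7. 1 merchant and 2 bandits → the right bank.  (the left bank: 2M 0B; the right bank: 4M 4B)
8. 1 bandit ← the left bank.  (the left bank: 2M 1B; the right bank: 4M 3B)
9. 2 merchants and 1 bandit → the right bank.  (the left bank: 0M 0B; the right bank: 6M 4B)

9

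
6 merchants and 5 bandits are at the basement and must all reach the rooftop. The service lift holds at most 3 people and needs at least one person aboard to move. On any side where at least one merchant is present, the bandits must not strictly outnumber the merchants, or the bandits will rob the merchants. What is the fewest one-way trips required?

Counting alone: each trip to the rooftop takes at most 3 across and each return brings at least 1 back, so after t trips out (and t−1 returns) at most 3t − (t−1) of the 11 are across; that first reaches 11 at t = 5, so at least 9 crossings are needed.
The plan below uses exactly 9 crossings, so it is optimal:
1. 3 bandits → the rooftop.  (the basement: 6M 2B; the rooftop: 0M 3B)
2. 1 bandit ← the basement.  (the basement: 6M 3B; the rooftop: 0M 2B)
3. 3 merchants → the rooftop.  (the basement: 3M 3B; the rooftop: 3M 2B)
4. 1 merchant ← the basement.  (the basement: 4M 3B; the rooftop: 2M 2B)
5. 2 merchants and 1 bandit → the rooftop.  (the basement: 2M 2B; the rooftop: 4M 3B)
6. 1 merchant ← the basement.  (the basement: 3M 2B; the rooftop: 3M 3B)
7. 2 merchants and 1 bandit → the rooftop.  (the basement: 1M 1B; the rooftop: 5M 4B)
8. 1 merchant ← the basement.  (the basement: 2M 1B; the rooftop: 4M 4B)
9. 2 merchants and 1 bandit → the rooftop.  (the basement: 0M 0B; the rooftop: 6M 5B)

9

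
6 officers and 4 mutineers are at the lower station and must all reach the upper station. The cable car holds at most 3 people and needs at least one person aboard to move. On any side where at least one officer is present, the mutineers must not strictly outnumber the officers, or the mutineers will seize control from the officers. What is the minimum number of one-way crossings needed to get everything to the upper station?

Counting alone: each trip to the upper station takes at most 3 across and each return brings at least 1 back, so after t trips out (and t−1 returns) at most 3t − (t−1) of the 10 are across; that first reaches 10 at t = 5, so at least 9 crossings are needed.
The plan below uses exactly 9 crossings, so it is optimal:
1. 2 mutineers → the upper station.  (the lower station: 6O 2M; the upper station: 0O 2M)
2. 1 mutineer ← the lower station.  (the lower station: 6O 3M; the upper station: 0O 1M)
3. 3 mutineers → the upper station.  (the lower station: 6O 0M; the upper station: 0O 4M)
4. 1 mutineer ← the lower station.  (the lower station: 6O 1M; the upper station: 0O 3M)
5. 3 officers → the upper station.  (the lower station: 3O 1M; the upper station: 3O 3M)
6. 1 mutineer ← the lower station.  (the lower station: 3O 2M; the upper station: 3O 2M)
7. 1 officer and 2 mutineers → the upper station.  (the lower station: 2O 0M; the upper station: 4O 4M)
8. 1 mutineer ← the lower station.  (the lower station: 2O 1M; the upper station: 4O 3M)
9. 2 officers and 1 mutineer → the upper station.  (the lower station: 0O 0M; the upper station: 6O 4M)

9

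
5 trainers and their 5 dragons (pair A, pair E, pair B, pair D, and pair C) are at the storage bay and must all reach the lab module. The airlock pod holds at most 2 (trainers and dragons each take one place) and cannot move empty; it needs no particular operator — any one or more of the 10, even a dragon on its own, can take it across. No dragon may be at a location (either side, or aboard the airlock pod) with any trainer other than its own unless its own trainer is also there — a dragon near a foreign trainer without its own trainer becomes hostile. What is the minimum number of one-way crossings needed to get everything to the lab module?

Following every safe sequence of crossings from the start, the most of the 10 that can be at the lab module as the airlock pod arrives there on crossings 1, 3, 5, 7 is 2, 3, 4, 5 respectively; the best ever achieved is 5 of 10.
From crossing 9 on, no configuration arises that was not already reachable earlier: only 82 distinct safe configurations (who is on which side, and where the airlock pod is) can ever be reached, none of them has everyone across, and every continuation just revisits them. So no valid plan exists.

impossible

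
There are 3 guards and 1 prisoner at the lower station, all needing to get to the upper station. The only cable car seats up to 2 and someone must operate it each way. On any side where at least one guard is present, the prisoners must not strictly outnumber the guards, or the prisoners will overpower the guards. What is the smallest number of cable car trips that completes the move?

Counting alone: each trip to the upper station takes at most 2 across and each return brings at least 1 back, so after t trips out (and t−1 returns) at most 2t − (t−1) of the 4 are across; that first reaches 4 at t = 3, so at least 5 crossings are needed.
The plan below uses exactly 5 crossings, so it is optimal:
1. 1 guard and 1 prisoner → the upper station.  (the lower station: 2G 0P; the upper station: 1G 1P)
2. 1 prisoner ← the lower station.  (the lower station: 2G 1P; the upper station: 1G 0P)
3. 1 guard and 1 prisoner → the upper station.  (the lower station: 1G 0P; the upper station: 2G 1P)
4. 1 prisoner ← the lower station.  (the lower station: 1G 1P; the upper station: 2G 0P)
5. 1 guard and 1 prisoner → the upper station.  (the lower station: 0G 0P; the upper station: 3G 1P)

5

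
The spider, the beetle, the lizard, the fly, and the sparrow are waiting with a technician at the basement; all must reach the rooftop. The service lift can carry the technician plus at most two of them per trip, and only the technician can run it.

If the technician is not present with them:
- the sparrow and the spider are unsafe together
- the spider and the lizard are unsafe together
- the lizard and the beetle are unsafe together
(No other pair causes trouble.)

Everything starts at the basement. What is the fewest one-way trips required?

Counting alone: the technician can take at most 2 across per trip to the rooftop, so moving all 5 needs at least 3 loaded trips out, with a return between consecutive ones — at least 5 crossings.
The plan below uses exactly 5 crossings, so it is optimal:
1. Technician goes to the rooftop with the beetle and the spider.  [the basement: the fly, the lizard, the sparrow | the rooftop: the beetle, the spider]
2. Technician goes back to the basement alone.  [the basement: the fly, the lizard, the sparrow | the rooftop: the beetle, the spider]
3. Technician goes to the rooftop with the fly.  [the basement: the lizard, the sparrow | the rooftop: the beetle, the fly, the spider]
4. Technician goes back to the basement alone.  [the basement: the lizard, the sparrow | the rooftop: the beetle, the fly, the spider]
5. Technician goes to the rooftop with the lizard and the sparrow.  [the basement: — | the rooftop: the beetle, the fly, the lizard, the sparrow, the spider]

5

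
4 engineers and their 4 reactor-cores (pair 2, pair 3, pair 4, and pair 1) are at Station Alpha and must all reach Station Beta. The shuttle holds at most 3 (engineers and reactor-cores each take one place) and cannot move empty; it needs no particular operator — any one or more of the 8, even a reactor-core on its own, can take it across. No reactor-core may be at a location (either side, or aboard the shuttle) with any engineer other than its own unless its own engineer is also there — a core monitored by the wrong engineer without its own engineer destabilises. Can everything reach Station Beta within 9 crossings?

Yes — this plan uses 9 crossings (≤ 9):
1. engineer 2 and reactor-core 2 cross → Station Beta.
2. engineer 2 crosses ← Station Alpha.
3. engineer 2, engineer 3, and reactor-core 3 cross → Station Beta.
4. engineer 2 and reactor-core 2 cross ← Station Alpha.
5. engineer 1, engineer 2, and engineer 4 cross → Station Beta.
6. reactor-core 3 crosses ← Station Alpha.
7. reactor-core 2 and reactor-core 3 cross → Station Beta.
8. reactor-core 2 crosses ← Station Alpha.
9. reactor-core 1, reactor-core 2, and reactor-core 4 cross → Station Beta.

Yes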